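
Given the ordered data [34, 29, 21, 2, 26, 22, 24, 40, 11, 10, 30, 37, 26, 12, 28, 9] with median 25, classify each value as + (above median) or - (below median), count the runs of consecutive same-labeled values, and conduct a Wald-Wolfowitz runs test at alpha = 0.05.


Step 1: Compute median = 25; label A = above, B = below.
Labels in order: AABBABBABBAAABAB  (n_A = 8, n_B = 8)
Step 2: Count runs R = 10.
Step 3: Under H0 (random ordering), E[R] = 2*n_A*n_B/(n_A+n_B) + 1 = 2*8*8/16 + 1 = 9.0000.
        Var[R] = 2*n_A*n_B*(2*n_A*n_B - n_A - n_B) / ((n_A+n_B)^2 * (n_A+n_B-1)) = 14336/3840 = 3.7333.
        SD[R] = 1.9322.
Step 4: Continuity-corrected z = (R - 0.5 - E[R]) / SD[R] = (10 - 0.5 - 9.0000) / 1.9322 = 0.2588.
Step 5: Two-sided p-value via normal approximation = 2*(1 - Phi(|z|)) = 0.795809.
Step 6: alpha = 0.05. fail to reject H0.

R = 10, z = 0.2588, p = 0.795809, fail to reject H0.


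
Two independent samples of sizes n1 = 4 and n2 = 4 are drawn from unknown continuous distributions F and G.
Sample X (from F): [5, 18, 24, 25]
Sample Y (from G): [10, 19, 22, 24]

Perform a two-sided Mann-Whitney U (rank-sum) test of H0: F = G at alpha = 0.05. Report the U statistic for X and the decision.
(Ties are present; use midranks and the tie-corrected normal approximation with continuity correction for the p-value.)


Step 1: Combine and sort all 8 observations; assign midranks.
sorted (value, group): (5,X), (10,Y), (18,X), (19,Y), (22,Y), (24,X), (24,Y), (25,X)
ranks: 5->1, 10->2, 18->3, 19->4, 22->5, 24->6.5, 24->6.5, 25->8
Step 2: Rank sum for X: R1 = 1 + 3 + 6.5 + 8 = 18.5.
Step 3: U_X = R1 - n1(n1+1)/2 = 18.5 - 4*5/2 = 18.5 - 10 = 8.5.
       U_Y = n1*n2 - U_X = 16 - 8.5 = 7.5.
Step 4: Ties are present, so use the tie-corrected normal approximation (with continuity correction) for the p-value.
Step 5: p-value = 1.000000; compare to alpha = 0.05. fail to reject H0.

U_X = 8.5, p = 1.000000, fail to reject H0 at alpha = 0.05.


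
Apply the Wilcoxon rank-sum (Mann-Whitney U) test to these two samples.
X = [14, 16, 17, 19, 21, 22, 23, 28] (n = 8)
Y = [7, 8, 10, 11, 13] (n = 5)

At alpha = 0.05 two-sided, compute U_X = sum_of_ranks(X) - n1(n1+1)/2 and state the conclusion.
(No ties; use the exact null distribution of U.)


Step 1: Combine and sort all 13 observations; assign midranks.
sorted (value, group): (7,Y), (8,Y), (10,Y), (11,Y), (13,Y), (14,X), (16,X), (17,X), (19,X), (21,X), (22,X), (23,X), (28,X)
ranks: 7->1, 8->2, 10->3, 11->4, 13->5, 14->6, 16->7, 17->8, 19->9, 21->10, 22->11, 23->12, 28->13
Step 2: Rank sum for X: R1 = 6 + 7 + 8 + 9 + 10 + 11 + 12 + 13 = 76.
Step 3: U_X = R1 - n1(n1+1)/2 = 76 - 8*9/2 = 76 - 36 = 40.
       U_Y = n1*n2 - U_X = 40 - 40 = 0.
Step 4: No ties, so the exact null distribution of U (based on enumerating the C(13,8) = 1287 equally likely rank assignments) gives the two-sided p-value.
Step 5: p-value = 0.001554; compare to alpha = 0.05. reject H0.

U_X = 40, p = 0.001554, reject H0 at alpha = 0.05.


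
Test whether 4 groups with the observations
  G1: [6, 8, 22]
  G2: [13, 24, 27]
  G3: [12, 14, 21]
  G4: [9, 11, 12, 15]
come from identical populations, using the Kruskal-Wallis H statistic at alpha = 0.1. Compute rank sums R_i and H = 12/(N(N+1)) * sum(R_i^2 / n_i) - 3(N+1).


Step 1: Combine all N = 13 observations and assign midranks.
sorted (value, group, rank): (6,G1,1), (8,G1,2), (9,G4,3), (11,G4,4), (12,G3,5.5), (12,G4,5.5), (13,G2,7), (14,G3,8), (15,G4,9), (21,G3,10), (22,G1,11), (24,G2,12), (27,G2,13)
Step 2: Sum ranks within each group.
R_1 = 14 (n_1 = 3)
R_2 = 32 (n_2 = 3)
R_3 = 23.5 (n_3 = 3)
R_4 = 21.5 (n_4 = 4)
Step 3: H = 12/(N(N+1)) * sum(R_i^2/n_i) - 3(N+1)
     = 12/(13*14) * (14^2/3 + 32^2/3 + 23.5^2/3 + 21.5^2/4) - 3*14
     = 0.065934 * 706.312 - 42
     = 4.570055.
Step 4: Ties present; correction factor C = 1 - 6/(13^3 - 13) = 0.997253. Corrected H = 4.570055 / 0.997253 = 4.582645.
Step 5: Under H0, H ~ chi^2(3); p-value = 0.205036.
Step 6: alpha = 0.1. fail to reject H0.

H = 4.5826, df = 3, p = 0.205036, fail to reject H0.


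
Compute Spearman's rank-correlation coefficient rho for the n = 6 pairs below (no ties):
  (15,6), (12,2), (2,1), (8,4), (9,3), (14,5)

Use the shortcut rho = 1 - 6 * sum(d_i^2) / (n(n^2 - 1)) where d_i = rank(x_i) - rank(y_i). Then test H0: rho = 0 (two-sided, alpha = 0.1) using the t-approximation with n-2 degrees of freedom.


Step 1: Rank x and y separately (midranks; no ties here).
rank(x): 15->6, 12->4, 2->1, 8->2, 9->3, 14->5
rank(y): 6->6, 2->2, 1->1, 4->4, 3->3, 5->5
Step 2: d_i = R_x(i) - R_y(i); compute d_i^2.
  (6-6)^2=0, (4-2)^2=4, (1-1)^2=0, (2-4)^2=4, (3-3)^2=0, (5-5)^2=0
sum(d^2) = 8.
Step 3: rho = 1 - 6*8 / (6*(6^2 - 1)) = 1 - 48/210 = 0.771429.
Step 4: Under H0, t = rho * sqrt((n-2)/(1-rho^2)) = 2.4247 ~ t(4).
Step 5: Two-sided p-value from the t-distribution with 4 df = 0.072397.
Step 6: alpha = 0.1. reject H0.

rho = 0.7714, p = 0.072397, reject H0 at alpha = 0.1.


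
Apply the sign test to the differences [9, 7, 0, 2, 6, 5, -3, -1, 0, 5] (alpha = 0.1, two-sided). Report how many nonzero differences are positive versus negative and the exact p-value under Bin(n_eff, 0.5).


Step 1: Discard zero differences. Original n = 10; n_eff = number of nonzero differences = 8.
Nonzero differences (with sign): +9, +7, +2, +6, +5, -3, -1, +5
Step 2: Count signs: positive = 6, negative = 2.
Step 3: Under H0: P(positive) = 0.5, so the number of positives S ~ Bin(8, 0.5).
Step 4: Two-sided exact p-value = sum of Bin(8,0.5) probabilities at or below the observed probability = 0.289062.
Step 5: alpha = 0.1. fail to reject H0.

n_eff = 8, pos = 6, neg = 2, p = 0.289062, fail to reject H0.


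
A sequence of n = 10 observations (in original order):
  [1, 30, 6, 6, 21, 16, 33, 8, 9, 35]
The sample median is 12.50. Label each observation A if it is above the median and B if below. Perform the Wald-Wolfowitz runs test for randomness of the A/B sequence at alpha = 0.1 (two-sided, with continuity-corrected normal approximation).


Step 1: Compute median = 12.50; label A = above, B = below.
Labels in order: BABBAAABBA  (n_A = 5, n_B = 5)
Step 2: Count runs R = 6.
Step 3: Under H0 (random ordering), E[R] = 2*n_A*n_B/(n_A+n_B) + 1 = 2*5*5/10 + 1 = 6.0000.
        Var[R] = 2*n_A*n_B*(2*n_A*n_B - n_A - n_B) / ((n_A+n_B)^2 * (n_A+n_B-1)) = 2000/900 = 2.2222.
        SD[R] = 1.4907.
Step 4: R = E[R], so z = 0 with no continuity correction.
Step 5: Two-sided p-value via normal approximation = 2*(1 - Phi(|z|)) = 1.000000.
Step 6: alpha = 0.1. fail to reject H0.

R = 6, z = 0.0000, p = 1.000000, fail to reject H0.


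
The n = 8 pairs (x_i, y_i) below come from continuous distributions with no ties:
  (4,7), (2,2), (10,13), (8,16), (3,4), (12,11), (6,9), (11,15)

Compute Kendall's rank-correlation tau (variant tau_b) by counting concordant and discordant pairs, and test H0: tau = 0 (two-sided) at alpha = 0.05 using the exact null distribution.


Step 1: Enumerate the 28 unordered pairs (i,j) with i<j and classify each by sign(x_j-x_i) * sign(y_j-y_i).
  (1,2):dx=-2,dy=-5->C; (1,3):dx=+6,dy=+6->C; (1,4):dx=+4,dy=+9->C; (1,5):dx=-1,dy=-3->C
  (1,6):dx=+8,dy=+4->C; (1,7):dx=+2,dy=+2->C; (1,8):dx=+7,dy=+8->C; (2,3):dx=+8,dy=+11->C
  (2,4):dx=+6,dy=+14->C; (2,5):dx=+1,dy=+2->C; (2,6):dx=+10,dy=+9->C; (2,7):dx=+4,dy=+7->C
  (2,8):dx=+9,dy=+13->C; (3,4):dx=-2,dy=+3->D; (3,5):dx=-7,dy=-9->C; (3,6):dx=+2,dy=-2->D
  (3,7):dx=-4,dy=-4->C; (3,8):dx=+1,dy=+2->C; (4,5):dx=-5,dy=-12->C; (4,6):dx=+4,dy=-5->D
  (4,7):dx=-2,dy=-7->C; (4,8):dx=+3,dy=-1->D; (5,6):dx=+9,dy=+7->C; (5,7):dx=+3,dy=+5->C
  (5,8):dx=+8,dy=+11->C; (6,7):dx=-6,dy=-2->C; (6,8):dx=-1,dy=+4->D; (7,8):dx=+5,dy=+6->C
Step 2: C = 23, D = 5, total pairs = 28.
Step 3: tau = (C - D)/(n(n-1)/2) = (23 - 5)/28 = 0.642857.
Step 4: Exact two-sided p-value (enumerate n! = 40320 permutations of y under H0): p = 0.031151.
Step 5: alpha = 0.05. reject H0.

tau_b = 0.6429 (C=23, D=5), p = 0.031151, reject H0.


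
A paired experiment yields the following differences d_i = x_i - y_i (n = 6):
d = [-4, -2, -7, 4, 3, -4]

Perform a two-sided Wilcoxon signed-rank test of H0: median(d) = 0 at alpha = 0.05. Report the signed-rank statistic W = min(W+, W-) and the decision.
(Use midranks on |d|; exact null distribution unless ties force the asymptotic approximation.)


Step 1: Drop any zero differences (none here) and take |d_i|.
|d| = [4, 2, 7, 4, 3, 4]
Step 2: Midrank |d_i| (ties get averaged ranks).
ranks: |4|->4, |2|->1, |7|->6, |4|->4, |3|->2, |4|->4
Step 3: Attach original signs; sum ranks with positive sign and with negative sign.
W+ = 4 + 2 = 6
W- = 4 + 1 + 6 + 4 = 15
(Check: W+ + W- = 21 should equal n(n+1)/2 = 21.)
Step 4: Test statistic W = min(W+, W-) = 6.
Step 5: Ties in |d|, so use the tie-corrected normal approximation.
        E[W] = n(n+1)/4 = 6*7/4 = 10.5.
        Tie groups: |d|=4 (t=3); sum(t^3 - t) = 24.
        Var[W] = n(n+1)(2n+1)/24 - sum(t^3-t)/48 = 546/24 - 24/48 = 22.25.
        z = (W - E[W]) / sqrt(Var[W]) = (6 - 10.5) / 4.7170 = -0.9540.
        Two-sided p = 2*Phi(z) = 0.340085.
Step 6: alpha = 0.05. fail to reject H0.

W+ = 6, W- = 15, W = min = 6, p = 0.340085, fail to reject H0.


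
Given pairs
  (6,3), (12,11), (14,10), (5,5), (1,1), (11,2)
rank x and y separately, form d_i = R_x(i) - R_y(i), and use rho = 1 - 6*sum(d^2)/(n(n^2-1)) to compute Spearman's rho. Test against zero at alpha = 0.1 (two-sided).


Step 1: Rank x and y separately (midranks; no ties here).
rank(x): 6->3, 12->5, 14->6, 5->2, 1->1, 11->4
rank(y): 3->3, 11->6, 10->5, 5->4, 1->1, 2->2
Step 2: d_i = R_x(i) - R_y(i); compute d_i^2.
  (3-3)^2=0, (5-6)^2=1, (6-5)^2=1, (2-4)^2=4, (1-1)^2=0, (4-2)^2=4
sum(d^2) = 10.
Step 3: rho = 1 - 6*10 / (6*(6^2 - 1)) = 1 - 60/210 = 0.714286.
Step 4: Under H0, t = rho * sqrt((n-2)/(1-rho^2)) = 2.0412 ~ t(4).
Step 5: Two-sided p-value from the t-distribution with 4 df = 0.110787.
Step 6: alpha = 0.1. fail to reject H0.

rho = 0.7143, p = 0.110787, fail to reject H0 at alpha = 0.1.


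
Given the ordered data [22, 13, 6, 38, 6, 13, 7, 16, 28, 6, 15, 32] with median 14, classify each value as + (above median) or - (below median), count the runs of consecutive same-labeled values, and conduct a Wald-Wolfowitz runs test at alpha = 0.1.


Step 1: Compute median = 14; label A = above, B = below.
Labels in order: ABBABBBAABAA  (n_A = 6, n_B = 6)
Step 2: Count runs R = 7.
Step 3: Under H0 (random ordering), E[R] = 2*n_A*n_B/(n_A+n_B) + 1 = 2*6*6/12 + 1 = 7.0000.
        Var[R] = 2*n_A*n_B*(2*n_A*n_B - n_A - n_B) / ((n_A+n_B)^2 * (n_A+n_B-1)) = 4320/1584 = 2.7273.
        SD[R] = 1.6514.
Step 4: R = E[R], so z = 0 with no continuity correction.
Step 5: Two-sided p-value via normal approximation = 2*(1 - Phi(|z|)) = 1.000000.
Step 6: alpha = 0.1. fail to reject H0.

R = 7, z = 0.0000, p = 1.000000, fail to reject H0.


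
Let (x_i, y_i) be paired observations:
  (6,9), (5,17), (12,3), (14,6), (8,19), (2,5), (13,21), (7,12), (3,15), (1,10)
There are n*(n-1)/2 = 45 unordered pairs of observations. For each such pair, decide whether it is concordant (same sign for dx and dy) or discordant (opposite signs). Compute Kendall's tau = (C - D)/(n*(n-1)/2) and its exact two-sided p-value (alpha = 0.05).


Step 1: Enumerate the 45 unordered pairs (i,j) with i<j and classify each by sign(x_j-x_i) * sign(y_j-y_i).
  (1,2):dx=-1,dy=+8->D; (1,3):dx=+6,dy=-6->D; (1,4):dx=+8,dy=-3->D; (1,5):dx=+2,dy=+10->C
  (1,6):dx=-4,dy=-4->C; (1,7):dx=+7,dy=+12->C; (1,8):dx=+1,dy=+3->C; (1,9):dx=-3,dy=+6->D
  (1,10):dx=-5,dy=+1->D; (2,3):dx=+7,dy=-14->D; (2,4):dx=+9,dy=-11->D; (2,5):dx=+3,dy=+2->C
  (2,6):dx=-3,dy=-12->C; (2,7):dx=+8,dy=+4->C; (2,8):dx=+2,dy=-5->D; (2,9):dx=-2,dy=-2->C
  (2,10):dx=-4,dy=-7->C; (3,4):dx=+2,dy=+3->C; (3,5):dx=-4,dy=+16->D; (3,6):dx=-10,dy=+2->D
  (3,7):dx=+1,dy=+18->C; (3,8):dx=-5,dy=+9->D; (3,9):dx=-9,dy=+12->D; (3,10):dx=-11,dy=+7->D
  (4,5):dx=-6,dy=+13->D; (4,6):dx=-12,dy=-1->C; (4,7):dx=-1,dy=+15->D; (4,8):dx=-7,dy=+6->D
  (4,9):dx=-11,dy=+9->D; (4,10):dx=-13,dy=+4->D; (5,6):dx=-6,dy=-14->C; (5,7):dx=+5,dy=+2->C
  (5,8):dx=-1,dy=-7->C; (5,9):dx=-5,dy=-4->C; (5,10):dx=-7,dy=-9->C; (6,7):dx=+11,dy=+16->C
  (6,8):dx=+5,dy=+7->C; (6,9):dx=+1,dy=+10->C; (6,10):dx=-1,dy=+5->D; (7,8):dx=-6,dy=-9->C
  (7,9):dx=-10,dy=-6->C; (7,10):dx=-12,dy=-11->C; (8,9):dx=-4,dy=+3->D; (8,10):dx=-6,dy=-2->C
  (9,10):dx=-2,dy=-5->C
Step 2: C = 25, D = 20, total pairs = 45.
Step 3: tau = (C - D)/(n(n-1)/2) = (25 - 20)/45 = 0.111111.
Step 4: Exact two-sided p-value (enumerate n! = 3628800 permutations of y under H0): p = 0.727490.
Step 5: alpha = 0.05. fail to reject H0.

tau_b = 0.1111 (C=25, D=20), p = 0.727490, fail to reject H0.


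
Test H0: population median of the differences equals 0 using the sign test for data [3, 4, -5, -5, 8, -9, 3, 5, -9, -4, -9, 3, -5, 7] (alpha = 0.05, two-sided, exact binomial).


Step 1: Discard zero differences. Original n = 14; n_eff = number of nonzero differences = 14.
Nonzero differences (with sign): +3, +4, -5, -5, +8, -9, +3, +5, -9, -4, -9, +3, -5, +7
Step 2: Count signs: positive = 7, negative = 7.
Step 3: Under H0: P(positive) = 0.5, so the number of positives S ~ Bin(14, 0.5).
Step 4: Two-sided exact p-value = sum of Bin(14,0.5) probabilities at or below the observed probability = 1.000000.
Step 5: alpha = 0.05. fail to reject H0.

n_eff = 14, pos = 7, neg = 7, p = 1.000000, fail to reject H0.


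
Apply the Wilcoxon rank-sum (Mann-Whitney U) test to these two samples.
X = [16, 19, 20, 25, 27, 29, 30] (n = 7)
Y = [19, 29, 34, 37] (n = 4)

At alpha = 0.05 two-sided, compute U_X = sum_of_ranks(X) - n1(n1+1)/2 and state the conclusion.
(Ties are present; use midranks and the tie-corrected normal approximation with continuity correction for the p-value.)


Step 1: Combine and sort all 11 observations; assign midranks.
sorted (value, group): (16,X), (19,X), (19,Y), (20,X), (25,X), (27,X), (29,X), (29,Y), (30,X), (34,Y), (37,Y)
ranks: 16->1, 19->2.5, 19->2.5, 20->4, 25->5, 27->6, 29->7.5, 29->7.5, 30->9, 34->10, 37->11
Step 2: Rank sum for X: R1 = 1 + 2.5 + 4 + 5 + 6 + 7.5 + 9 = 35.
Step 3: U_X = R1 - n1(n1+1)/2 = 35 - 7*8/2 = 35 - 28 = 7.
       U_Y = n1*n2 - U_X = 28 - 7 = 21.
Step 4: Ties are present, so use the tie-corrected normal approximation (with continuity correction) for the p-value.
Step 5: p-value = 0.217200; compare to alpha = 0.05. fail to reject H0.

U_X = 7, p = 0.217200, fail to reject H0 at alpha = 0.05.


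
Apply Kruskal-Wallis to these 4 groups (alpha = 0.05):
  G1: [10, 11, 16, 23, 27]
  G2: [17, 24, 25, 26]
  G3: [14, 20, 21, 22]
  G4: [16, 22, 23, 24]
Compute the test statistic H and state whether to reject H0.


Step 1: Combine all N = 17 observations and assign midranks.
sorted (value, group, rank): (10,G1,1), (11,G1,2), (14,G3,3), (16,G1,4.5), (16,G4,4.5), (17,G2,6), (20,G3,7), (21,G3,8), (22,G3,9.5), (22,G4,9.5), (23,G1,11.5), (23,G4,11.5), (24,G2,13.5), (24,G4,13.5), (25,G2,15), (26,G2,16), (27,G1,17)
Step 2: Sum ranks within each group.
R_1 = 36 (n_1 = 5)
R_2 = 50.5 (n_2 = 4)
R_3 = 27.5 (n_3 = 4)
R_4 = 39 (n_4 = 4)
Step 3: H = 12/(N(N+1)) * sum(R_i^2/n_i) - 3(N+1)
     = 12/(17*18) * (36^2/5 + 50.5^2/4 + 27.5^2/4 + 39^2/4) - 3*18
     = 0.039216 * 1466.08 - 54
     = 3.493137.
Step 4: Ties present; correction factor C = 1 - 24/(17^3 - 17) = 0.995098. Corrected H = 3.493137 / 0.995098 = 3.510345.
Step 5: Under H0, H ~ chi^2(3); p-value = 0.319423.
Step 6: alpha = 0.05. fail to reject H0.

H = 3.5103, df = 3, p = 0.319423, fail to reject H0.


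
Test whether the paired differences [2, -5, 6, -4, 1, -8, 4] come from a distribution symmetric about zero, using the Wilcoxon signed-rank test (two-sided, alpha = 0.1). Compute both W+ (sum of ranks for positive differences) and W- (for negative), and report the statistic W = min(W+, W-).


Step 1: Drop any zero differences (none here) and take |d_i|.
|d| = [2, 5, 6, 4, 1, 8, 4]
Step 2: Midrank |d_i| (ties get averaged ranks).
ranks: |2|->2, |5|->5, |6|->6, |4|->3.5, |1|->1, |8|->7, |4|->3.5
Step 3: Attach original signs; sum ranks with positive sign and with negative sign.
W+ = 2 + 6 + 1 + 3.5 = 12.5
W- = 5 + 3.5 + 7 = 15.5
(Check: W+ + W- = 28 should equal n(n+1)/2 = 28.)
Step 4: Test statistic W = min(W+, W-) = 12.5.
Step 5: Ties in |d|, so use the tie-corrected normal approximation.
        E[W] = n(n+1)/4 = 7*8/4 = 14.
        Tie groups: |d|=4 (t=2); sum(t^3 - t) = 6.
        Var[W] = n(n+1)(2n+1)/24 - sum(t^3-t)/48 = 840/24 - 6/48 = 34.875.
        z = (W - E[W]) / sqrt(Var[W]) = (12.5 - 14) / 5.9055 = -0.2540.
        Two-sided p = 2*Phi(z) = 0.799495.
Step 6: alpha = 0.1. fail to reject H0.

W+ = 12.5, W- = 15.5, W = min = 12.5, p = 0.799495, fail to reject H0.


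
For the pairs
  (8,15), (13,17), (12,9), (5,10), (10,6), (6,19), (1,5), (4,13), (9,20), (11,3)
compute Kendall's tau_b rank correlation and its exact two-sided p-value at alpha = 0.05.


Step 1: Enumerate the 45 unordered pairs (i,j) with i<j and classify each by sign(x_j-x_i) * sign(y_j-y_i).
  (1,2):dx=+5,dy=+2->C; (1,3):dx=+4,dy=-6->D; (1,4):dx=-3,dy=-5->C; (1,5):dx=+2,dy=-9->D
  (1,6):dx=-2,dy=+4->D; (1,7):dx=-7,dy=-10->C; (1,8):dx=-4,dy=-2->C; (1,9):dx=+1,dy=+5->C
  (1,10):dx=+3,dy=-12->D; (2,3):dx=-1,dy=-8->C; (2,4):dx=-8,dy=-7->C; (2,5):dx=-3,dy=-11->C
  (2,6):dx=-7,dy=+2->D; (2,7):dx=-12,dy=-12->C; (2,8):dx=-9,dy=-4->C; (2,9):dx=-4,dy=+3->D
  (2,10):dx=-2,dy=-14->C; (3,4):dx=-7,dy=+1->D; (3,5):dx=-2,dy=-3->C; (3,6):dx=-6,dy=+10->D
  (3,7):dx=-11,dy=-4->C; (3,8):dx=-8,dy=+4->D; (3,9):dx=-3,dy=+11->D; (3,10):dx=-1,dy=-6->C
  (4,5):dx=+5,dy=-4->D; (4,6):dx=+1,dy=+9->C; (4,7):dx=-4,dy=-5->C; (4,8):dx=-1,dy=+3->D
  (4,9):dx=+4,dy=+10->C; (4,10):dx=+6,dy=-7->D; (5,6):dx=-4,dy=+13->D; (5,7):dx=-9,dy=-1->C
  (5,8):dx=-6,dy=+7->D; (5,9):dx=-1,dy=+14->D; (5,10):dx=+1,dy=-3->D; (6,7):dx=-5,dy=-14->C
  (6,8):dx=-2,dy=-6->C; (6,9):dx=+3,dy=+1->C; (6,10):dx=+5,dy=-16->D; (7,8):dx=+3,dy=+8->C
  (7,9):dx=+8,dy=+15->C; (7,10):dx=+10,dy=-2->D; (8,9):dx=+5,dy=+7->C; (8,10):dx=+7,dy=-10->D
  (9,10):dx=+2,dy=-17->D
Step 2: C = 24, D = 21, total pairs = 45.
Step 3: tau = (C - D)/(n(n-1)/2) = (24 - 21)/45 = 0.066667.
Step 4: Exact two-sided p-value (enumerate n! = 3628800 permutations of y under H0): p = 0.861801.
Step 5: alpha = 0.05. fail to reject H0.

tau_b = 0.0667 (C=24, D=21), p = 0.861801, fail to reject H0.


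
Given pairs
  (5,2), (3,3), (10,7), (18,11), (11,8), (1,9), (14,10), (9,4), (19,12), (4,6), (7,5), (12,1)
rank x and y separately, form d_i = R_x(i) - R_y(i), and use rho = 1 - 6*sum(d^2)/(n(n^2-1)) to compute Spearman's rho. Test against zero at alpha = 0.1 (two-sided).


Step 1: Rank x and y separately (midranks; no ties here).
rank(x): 5->4, 3->2, 10->7, 18->11, 11->8, 1->1, 14->10, 9->6, 19->12, 4->3, 7->5, 12->9
rank(y): 2->2, 3->3, 7->7, 11->11, 8->8, 9->9, 10->10, 4->4, 12->12, 6->6, 5->5, 1->1
Step 2: d_i = R_x(i) - R_y(i); compute d_i^2.
  (4-2)^2=4, (2-3)^2=1, (7-7)^2=0, (11-11)^2=0, (8-8)^2=0, (1-9)^2=64, (10-10)^2=0, (6-4)^2=4, (12-12)^2=0, (3-6)^2=9, (5-5)^2=0, (9-1)^2=64
sum(d^2) = 146.
Step 3: rho = 1 - 6*146 / (12*(12^2 - 1)) = 1 - 876/1716 = 0.489510.
Step 4: Under H0, t = rho * sqrt((n-2)/(1-rho^2)) = 1.7752 ~ t(10).
Step 5: Two-sided p-value from the t-distribution with 10 df = 0.106252.
Step 6: alpha = 0.1. fail to reject H0.

rho = 0.4895, p = 0.106252, fail to reject H0 at alpha = 0.1.


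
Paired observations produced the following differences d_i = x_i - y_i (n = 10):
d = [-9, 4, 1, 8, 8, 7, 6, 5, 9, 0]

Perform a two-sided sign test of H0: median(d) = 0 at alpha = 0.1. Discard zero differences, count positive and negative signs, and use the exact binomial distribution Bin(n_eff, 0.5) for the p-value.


Step 1: Discard zero differences. Original n = 10; n_eff = number of nonzero differences = 9.
Nonzero differences (with sign): -9, +4, +1, +8, +8, +7, +6, +5, +9
Step 2: Count signs: positive = 8, negative = 1.
Step 3: Under H0: P(positive) = 0.5, so the number of positives S ~ Bin(9, 0.5).
Step 4: Two-sided exact p-value = sum of Bin(9,0.5) probabilities at or below the observed probability = 0.039062.
Step 5: alpha = 0.1. reject H0.

n_eff = 9, pos = 8, neg = 1, p = 0.039062, reject H0.


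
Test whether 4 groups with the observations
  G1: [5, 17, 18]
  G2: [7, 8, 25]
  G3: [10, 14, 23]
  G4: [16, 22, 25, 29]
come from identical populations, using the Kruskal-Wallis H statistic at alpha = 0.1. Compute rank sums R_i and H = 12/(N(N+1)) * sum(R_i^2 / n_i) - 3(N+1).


Step 1: Combine all N = 13 observations and assign midranks.
sorted (value, group, rank): (5,G1,1), (7,G2,2), (8,G2,3), (10,G3,4), (14,G3,5), (16,G4,6), (17,G1,7), (18,G1,8), (22,G4,9), (23,G3,10), (25,G2,11.5), (25,G4,11.5), (29,G4,13)
Step 2: Sum ranks within each group.
R_1 = 16 (n_1 = 3)
R_2 = 16.5 (n_2 = 3)
R_3 = 19 (n_3 = 3)
R_4 = 39.5 (n_4 = 4)
Step 3: H = 12/(N(N+1)) * sum(R_i^2/n_i) - 3(N+1)
     = 12/(13*14) * (16^2/3 + 16.5^2/3 + 19^2/3 + 39.5^2/4) - 3*14
     = 0.065934 * 686.479 - 42
     = 3.262363.
Step 4: Ties present; correction factor C = 1 - 6/(13^3 - 13) = 0.997253. Corrected H = 3.262363 / 0.997253 = 3.271350.
Step 5: Under H0, H ~ chi^2(3); p-value = 0.351650.
Step 6: alpha = 0.1. fail to reject H0.

H = 3.2713, df = 3, p = 0.351650, fail to reject H0.


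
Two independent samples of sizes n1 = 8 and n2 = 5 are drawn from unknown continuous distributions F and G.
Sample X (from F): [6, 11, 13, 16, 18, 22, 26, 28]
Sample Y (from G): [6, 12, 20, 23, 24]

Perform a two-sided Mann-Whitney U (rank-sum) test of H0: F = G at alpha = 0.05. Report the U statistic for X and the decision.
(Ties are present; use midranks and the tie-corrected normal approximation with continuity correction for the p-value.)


Step 1: Combine and sort all 13 observations; assign midranks.
sorted (value, group): (6,X), (6,Y), (11,X), (12,Y), (13,X), (16,X), (18,X), (20,Y), (22,X), (23,Y), (24,Y), (26,X), (28,X)
ranks: 6->1.5, 6->1.5, 11->3, 12->4, 13->5, 16->6, 18->7, 20->8, 22->9, 23->10, 24->11, 26->12, 28->13
Step 2: Rank sum for X: R1 = 1.5 + 3 + 5 + 6 + 7 + 9 + 12 + 13 = 56.5.
Step 3: U_X = R1 - n1(n1+1)/2 = 56.5 - 8*9/2 = 56.5 - 36 = 20.5.
       U_Y = n1*n2 - U_X = 40 - 20.5 = 19.5.
Step 4: Ties are present, so use the tie-corrected normal approximation (with continuity correction) for the p-value.
Step 5: p-value = 1.000000; compare to alpha = 0.05. fail to reject H0.

U_X = 20.5, p = 1.000000, fail to reject H0 at alpha = 0.05.


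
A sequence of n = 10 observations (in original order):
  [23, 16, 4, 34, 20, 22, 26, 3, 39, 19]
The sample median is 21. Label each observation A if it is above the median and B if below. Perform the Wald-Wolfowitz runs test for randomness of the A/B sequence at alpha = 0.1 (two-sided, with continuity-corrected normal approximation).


Step 1: Compute median = 21; label A = above, B = below.
Labels in order: ABBABAABAB  (n_A = 5, n_B = 5)
Step 2: Count runs R = 8.
Step 3: Under H0 (random ordering), E[R] = 2*n_A*n_B/(n_A+n_B) + 1 = 2*5*5/10 + 1 = 6.0000.
        Var[R] = 2*n_A*n_B*(2*n_A*n_B - n_A - n_B) / ((n_A+n_B)^2 * (n_A+n_B-1)) = 2000/900 = 2.2222.
        SD[R] = 1.4907.
Step 4: Continuity-corrected z = (R - 0.5 - E[R]) / SD[R] = (8 - 0.5 - 6.0000) / 1.4907 = 1.0062.
Step 5: Two-sided p-value via normal approximation = 2*(1 - Phi(|z|)) = 0.314305.
Step 6: alpha = 0.1. fail to reject H0.

R = 8, z = 1.0062, p = 0.314305, fail to reject H0.


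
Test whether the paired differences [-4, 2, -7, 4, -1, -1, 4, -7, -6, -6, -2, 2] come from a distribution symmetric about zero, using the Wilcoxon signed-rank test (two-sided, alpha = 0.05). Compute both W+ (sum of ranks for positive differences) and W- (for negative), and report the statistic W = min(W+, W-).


Step 1: Drop any zero differences (none here) and take |d_i|.
|d| = [4, 2, 7, 4, 1, 1, 4, 7, 6, 6, 2, 2]
Step 2: Midrank |d_i| (ties get averaged ranks).
ranks: |4|->7, |2|->4, |7|->11.5, |4|->7, |1|->1.5, |1|->1.5, |4|->7, |7|->11.5, |6|->9.5, |6|->9.5, |2|->4, |2|->4
Step 3: Attach original signs; sum ranks with positive sign and with negative sign.
W+ = 4 + 7 + 7 + 4 = 22
W- = 7 + 11.5 + 1.5 + 1.5 + 11.5 + 9.5 + 9.5 + 4 = 56
(Check: W+ + W- = 78 should equal n(n+1)/2 = 78.)
Step 4: Test statistic W = min(W+, W-) = 22.
Step 5: Ties in |d|, so use the tie-corrected normal approximation.
        E[W] = n(n+1)/4 = 12*13/4 = 39.
        Tie groups: |d|=1 (t=2), |d|=2 (t=3), |d|=4 (t=3), |d|=6 (t=2), |d|=7 (t=2); sum(t^3 - t) = 66.
        Var[W] = n(n+1)(2n+1)/24 - sum(t^3-t)/48 = 3900/24 - 66/48 = 161.125.
        z = (W - E[W]) / sqrt(Var[W]) = (22 - 39) / 12.6935 = -1.3393.
        Two-sided p = 2*Phi(z) = 0.180483.
Step 6: alpha = 0.05. fail to reject H0.

W+ = 22, W- = 56, W = min = 22, p = 0.180483, fail to reject H0.


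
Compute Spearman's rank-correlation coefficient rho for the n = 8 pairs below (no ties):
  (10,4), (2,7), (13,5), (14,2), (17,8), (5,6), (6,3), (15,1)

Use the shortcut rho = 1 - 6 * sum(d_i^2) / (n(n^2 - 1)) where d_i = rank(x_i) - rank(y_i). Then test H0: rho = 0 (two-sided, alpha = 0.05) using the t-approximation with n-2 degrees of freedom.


Step 1: Rank x and y separately (midranks; no ties here).
rank(x): 10->4, 2->1, 13->5, 14->6, 17->8, 5->2, 6->3, 15->7
rank(y): 4->4, 7->7, 5->5, 2->2, 8->8, 6->6, 3->3, 1->1
Step 2: d_i = R_x(i) - R_y(i); compute d_i^2.
  (4-4)^2=0, (1-7)^2=36, (5-5)^2=0, (6-2)^2=16, (8-8)^2=0, (2-6)^2=16, (3-3)^2=0, (7-1)^2=36
sum(d^2) = 104.
Step 3: rho = 1 - 6*104 / (8*(8^2 - 1)) = 1 - 624/504 = -0.238095.
Step 4: Under H0, t = rho * sqrt((n-2)/(1-rho^2)) = -0.6005 ~ t(6).
Step 5: Two-sided p-value from the t-distribution with 6 df = 0.570156.
Step 6: alpha = 0.05. fail to reject H0.

rho = -0.2381, p = 0.570156, fail to reject H0 at alpha = 0.05.


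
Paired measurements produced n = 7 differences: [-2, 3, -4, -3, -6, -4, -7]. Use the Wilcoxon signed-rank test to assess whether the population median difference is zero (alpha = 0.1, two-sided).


Step 1: Drop any zero differences (none here) and take |d_i|.
|d| = [2, 3, 4, 3, 6, 4, 7]
Step 2: Midrank |d_i| (ties get averaged ranks).
ranks: |2|->1, |3|->2.5, |4|->4.5, |3|->2.5, |6|->6, |4|->4.5, |7|->7
Step 3: Attach original signs; sum ranks with positive sign and with negative sign.
W+ = 2.5 = 2.5
W- = 1 + 4.5 + 2.5 + 6 + 4.5 + 7 = 25.5
(Check: W+ + W- = 28 should equal n(n+1)/2 = 28.)
Step 4: Test statistic W = min(W+, W-) = 2.5.
Step 5: Ties in |d|, so use the tie-corrected normal approximation.
        E[W] = n(n+1)/4 = 7*8/4 = 14.
        Tie groups: |d|=3 (t=2), |d|=4 (t=2); sum(t^3 - t) = 12.
        Var[W] = n(n+1)(2n+1)/24 - sum(t^3-t)/48 = 840/24 - 12/48 = 34.75.
        z = (W - E[W]) / sqrt(Var[W]) = (2.5 - 14) / 5.8949 = -1.9508.
        Two-sided p = 2*Phi(z) = 0.051077.
Step 6: alpha = 0.1. reject H0.

W+ = 2.5, W- = 25.5, W = min = 2.5, p = 0.051077, reject H0.


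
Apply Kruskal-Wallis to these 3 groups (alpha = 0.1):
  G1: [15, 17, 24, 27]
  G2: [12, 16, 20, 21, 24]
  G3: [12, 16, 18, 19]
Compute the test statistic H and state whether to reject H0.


Step 1: Combine all N = 13 observations and assign midranks.
sorted (value, group, rank): (12,G2,1.5), (12,G3,1.5), (15,G1,3), (16,G2,4.5), (16,G3,4.5), (17,G1,6), (18,G3,7), (19,G3,8), (20,G2,9), (21,G2,10), (24,G1,11.5), (24,G2,11.5), (27,G1,13)
Step 2: Sum ranks within each group.
R_1 = 33.5 (n_1 = 4)
R_2 = 36.5 (n_2 = 5)
R_3 = 21 (n_3 = 4)
Step 3: H = 12/(N(N+1)) * sum(R_i^2/n_i) - 3(N+1)
     = 12/(13*14) * (33.5^2/4 + 36.5^2/5 + 21^2/4) - 3*14
     = 0.065934 * 657.263 - 42
     = 1.335989.
Step 4: Ties present; correction factor C = 1 - 18/(13^3 - 13) = 0.991758. Corrected H = 1.335989 / 0.991758 = 1.347091.
Step 5: Under H0, H ~ chi^2(2); p-value = 0.509897.
Step 6: alpha = 0.1. fail to reject H0.

H = 1.3471, df = 2, p = 0.509897, fail to reject H0.


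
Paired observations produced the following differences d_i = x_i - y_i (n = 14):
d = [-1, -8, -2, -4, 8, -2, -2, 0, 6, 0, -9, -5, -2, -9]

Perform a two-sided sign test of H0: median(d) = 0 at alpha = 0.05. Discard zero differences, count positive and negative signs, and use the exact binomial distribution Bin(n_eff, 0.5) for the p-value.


Step 1: Discard zero differences. Original n = 14; n_eff = number of nonzero differences = 12.
Nonzero differences (with sign): -1, -8, -2, -4, +8, -2, -2, +6, -9, -5, -2, -9
Step 2: Count signs: positive = 2, negative = 10.
Step 3: Under H0: P(positive) = 0.5, so the number of positives S ~ Bin(12, 0.5).
Step 4: Two-sided exact p-value = sum of Bin(12,0.5) probabilities at or below the observed probability = 0.038574.
Step 5: alpha = 0.05. reject H0.

n_eff = 12, pos = 2, neg = 10, p = 0.038574, reject H0.


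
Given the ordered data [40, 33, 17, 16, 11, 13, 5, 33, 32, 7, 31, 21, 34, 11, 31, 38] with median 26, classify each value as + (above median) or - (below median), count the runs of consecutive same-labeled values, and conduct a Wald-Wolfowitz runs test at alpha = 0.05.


Step 1: Compute median = 26; label A = above, B = below.
Labels in order: AABBBBBAABABABAA  (n_A = 8, n_B = 8)
Step 2: Count runs R = 9.
Step 3: Under H0 (random ordering), E[R] = 2*n_A*n_B/(n_A+n_B) + 1 = 2*8*8/16 + 1 = 9.0000.
        Var[R] = 2*n_A*n_B*(2*n_A*n_B - n_A - n_B) / ((n_A+n_B)^2 * (n_A+n_B-1)) = 14336/3840 = 3.7333.
        SD[R] = 1.9322.
Step 4: R = E[R], so z = 0 with no continuity correction.
Step 5: Two-sided p-value via normal approximation = 2*(1 - Phi(|z|)) = 1.000000.
Step 6: alpha = 0.05. fail to reject H0.

R = 9, z = 0.0000, p = 1.000000, fail to reject H0.


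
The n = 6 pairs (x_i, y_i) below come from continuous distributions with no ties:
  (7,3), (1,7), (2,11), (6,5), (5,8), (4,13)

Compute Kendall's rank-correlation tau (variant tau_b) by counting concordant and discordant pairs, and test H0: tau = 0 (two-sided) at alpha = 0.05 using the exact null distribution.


Step 1: Enumerate the 15 unordered pairs (i,j) with i<j and classify each by sign(x_j-x_i) * sign(y_j-y_i).
  (1,2):dx=-6,dy=+4->D; (1,3):dx=-5,dy=+8->D; (1,4):dx=-1,dy=+2->D; (1,5):dx=-2,dy=+5->D
  (1,6):dx=-3,dy=+10->D; (2,3):dx=+1,dy=+4->C; (2,4):dx=+5,dy=-2->D; (2,5):dx=+4,dy=+1->C
  (2,6):dx=+3,dy=+6->C; (3,4):dx=+4,dy=-6->D; (3,5):dx=+3,dy=-3->D; (3,6):dx=+2,dy=+2->C
  (4,5):dx=-1,dy=+3->D; (4,6):dx=-2,dy=+8->D; (5,6):dx=-1,dy=+5->D
Step 2: C = 4, D = 11, total pairs = 15.
Step 3: tau = (C - D)/(n(n-1)/2) = (4 - 11)/15 = -0.466667.
Step 4: Exact two-sided p-value (enumerate n! = 720 permutations of y under H0): p = 0.272222.
Step 5: alpha = 0.05. fail to reject H0.

tau_b = -0.4667 (C=4, D=11), p = 0.272222, fail to reject H0.


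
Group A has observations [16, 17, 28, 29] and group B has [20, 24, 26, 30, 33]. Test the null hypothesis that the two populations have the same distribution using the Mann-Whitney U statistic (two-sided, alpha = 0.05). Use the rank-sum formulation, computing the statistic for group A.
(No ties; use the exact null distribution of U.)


Step 1: Combine and sort all 9 observations; assign midranks.
sorted (value, group): (16,X), (17,X), (20,Y), (24,Y), (26,Y), (28,X), (29,X), (30,Y), (33,Y)
ranks: 16->1, 17->2, 20->3, 24->4, 26->5, 28->6, 29->7, 30->8, 33->9
Step 2: Rank sum for X: R1 = 1 + 2 + 6 + 7 = 16.
Step 3: U_X = R1 - n1(n1+1)/2 = 16 - 4*5/2 = 16 - 10 = 6.
       U_Y = n1*n2 - U_X = 20 - 6 = 14.
Step 4: No ties, so the exact null distribution of U (based on enumerating the C(9,4) = 126 equally likely rank assignments) gives the two-sided p-value.
Step 5: p-value = 0.412698; compare to alpha = 0.05. fail to reject H0.

U_X = 6, p = 0.412698, fail to reject H0 at alpha = 0.05.


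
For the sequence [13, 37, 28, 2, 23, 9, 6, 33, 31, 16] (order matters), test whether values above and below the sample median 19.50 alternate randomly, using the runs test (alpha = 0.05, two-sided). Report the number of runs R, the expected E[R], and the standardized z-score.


Step 1: Compute median = 19.50; label A = above, B = below.
Labels in order: BAABABBAAB  (n_A = 5, n_B = 5)
Step 2: Count runs R = 7.
Step 3: Under H0 (random ordering), E[R] = 2*n_A*n_B/(n_A+n_B) + 1 = 2*5*5/10 + 1 = 6.0000.
        Var[R] = 2*n_A*n_B*(2*n_A*n_B - n_A - n_B) / ((n_A+n_B)^2 * (n_A+n_B-1)) = 2000/900 = 2.2222.
        SD[R] = 1.4907.
Step 4: Continuity-corrected z = (R - 0.5 - E[R]) / SD[R] = (7 - 0.5 - 6.0000) / 1.4907 = 0.3354.
Step 5: Two-sided p-value via normal approximation = 2*(1 - Phi(|z|)) = 0.737316.
Step 6: alpha = 0.05. fail to reject H0.

R = 7, z = 0.3354, p = 0.737316, fail to reject H0.


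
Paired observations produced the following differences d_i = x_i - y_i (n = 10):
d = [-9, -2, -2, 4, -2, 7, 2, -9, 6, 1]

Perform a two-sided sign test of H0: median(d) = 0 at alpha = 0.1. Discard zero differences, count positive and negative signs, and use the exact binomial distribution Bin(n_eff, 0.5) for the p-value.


Step 1: Discard zero differences. Original n = 10; n_eff = number of nonzero differences = 10.
Nonzero differences (with sign): -9, -2, -2, +4, -2, +7, +2, -9, +6, +1
Step 2: Count signs: positive = 5, negative = 5.
Step 3: Under H0: P(positive) = 0.5, so the number of positives S ~ Bin(10, 0.5).
Step 4: Two-sided exact p-value = sum of Bin(10,0.5) probabilities at or below the observed probability = 1.000000.
Step 5: alpha = 0.1. fail to reject H0.

n_eff = 10, pos = 5, neg = 5, p = 1.000000, fail to reject H0.


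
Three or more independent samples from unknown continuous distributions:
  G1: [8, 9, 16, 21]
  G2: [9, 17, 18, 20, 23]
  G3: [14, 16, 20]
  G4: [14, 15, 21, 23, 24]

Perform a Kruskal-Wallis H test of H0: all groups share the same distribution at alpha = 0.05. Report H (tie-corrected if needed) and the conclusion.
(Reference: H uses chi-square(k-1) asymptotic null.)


Step 1: Combine all N = 17 observations and assign midranks.
sorted (value, group, rank): (8,G1,1), (9,G1,2.5), (9,G2,2.5), (14,G3,4.5), (14,G4,4.5), (15,G4,6), (16,G1,7.5), (16,G3,7.5), (17,G2,9), (18,G2,10), (20,G2,11.5), (20,G3,11.5), (21,G1,13.5), (21,G4,13.5), (23,G2,15.5), (23,G4,15.5), (24,G4,17)
Step 2: Sum ranks within each group.
R_1 = 24.5 (n_1 = 4)
R_2 = 48.5 (n_2 = 5)
R_3 = 23.5 (n_3 = 3)
R_4 = 56.5 (n_4 = 5)
Step 3: H = 12/(N(N+1)) * sum(R_i^2/n_i) - 3(N+1)
     = 12/(17*18) * (24.5^2/4 + 48.5^2/5 + 23.5^2/3 + 56.5^2/5) - 3*18
     = 0.039216 * 1443.05 - 54
     = 2.590033.
Step 4: Ties present; correction factor C = 1 - 36/(17^3 - 17) = 0.992647. Corrected H = 2.590033 / 0.992647 = 2.609218.
Step 5: Under H0, H ~ chi^2(3); p-value = 0.455876.
Step 6: alpha = 0.05. fail to reject H0.

H = 2.6092, df = 3, p = 0.455876, fail to reject H0.


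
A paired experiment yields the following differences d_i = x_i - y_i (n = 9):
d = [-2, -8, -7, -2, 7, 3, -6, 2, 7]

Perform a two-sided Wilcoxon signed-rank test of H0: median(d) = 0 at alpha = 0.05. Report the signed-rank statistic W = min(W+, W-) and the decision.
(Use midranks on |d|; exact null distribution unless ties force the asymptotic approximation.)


Step 1: Drop any zero differences (none here) and take |d_i|.
|d| = [2, 8, 7, 2, 7, 3, 6, 2, 7]
Step 2: Midrank |d_i| (ties get averaged ranks).
ranks: |2|->2, |8|->9, |7|->7, |2|->2, |7|->7, |3|->4, |6|->5, |2|->2, |7|->7
Step 3: Attach original signs; sum ranks with positive sign and with negative sign.
W+ = 7 + 4 + 2 + 7 = 20
W- = 2 + 9 + 7 + 2 + 5 = 25
(Check: W+ + W- = 45 should equal n(n+1)/2 = 45.)
Step 4: Test statistic W = min(W+, W-) = 20.
Step 5: Ties in |d|, so use the tie-corrected normal approximation.
        E[W] = n(n+1)/4 = 9*10/4 = 22.5.
        Tie groups: |d|=2 (t=3), |d|=7 (t=3); sum(t^3 - t) = 48.
        Var[W] = n(n+1)(2n+1)/24 - sum(t^3-t)/48 = 1710/24 - 48/48 = 70.25.
        z = (W - E[W]) / sqrt(Var[W]) = (20 - 22.5) / 8.3815 = -0.2983.
        Two-sided p = 2*Phi(z) = 0.765493.
Step 6: alpha = 0.05. fail to reject H0.

W+ = 20, W- = 25, W = min = 20, p = 0.765493, fail to reject H0.


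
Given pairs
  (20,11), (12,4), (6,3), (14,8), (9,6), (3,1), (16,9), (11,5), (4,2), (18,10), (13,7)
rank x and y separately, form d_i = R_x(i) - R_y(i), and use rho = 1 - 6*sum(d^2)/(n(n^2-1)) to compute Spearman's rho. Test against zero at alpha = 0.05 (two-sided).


Step 1: Rank x and y separately (midranks; no ties here).
rank(x): 20->11, 12->6, 6->3, 14->8, 9->4, 3->1, 16->9, 11->5, 4->2, 18->10, 13->7
rank(y): 11->11, 4->4, 3->3, 8->8, 6->6, 1->1, 9->9, 5->5, 2->2, 10->10, 7->7
Step 2: d_i = R_x(i) - R_y(i); compute d_i^2.
  (11-11)^2=0, (6-4)^2=4, (3-3)^2=0, (8-8)^2=0, (4-6)^2=4, (1-1)^2=0, (9-9)^2=0, (5-5)^2=0, (2-2)^2=0, (10-10)^2=0, (7-7)^2=0
sum(d^2) = 8.
Step 3: rho = 1 - 6*8 / (11*(11^2 - 1)) = 1 - 48/1320 = 0.963636.
Step 4: Under H0, t = rho * sqrt((n-2)/(1-rho^2)) = 10.8186 ~ t(9).
Step 5: Two-sided p-value from the t-distribution with 9 df = 0.000002.
Step 6: alpha = 0.05. reject H0.

rho = 0.9636, p = 0.000002, reject H0 at alpha = 0.05.


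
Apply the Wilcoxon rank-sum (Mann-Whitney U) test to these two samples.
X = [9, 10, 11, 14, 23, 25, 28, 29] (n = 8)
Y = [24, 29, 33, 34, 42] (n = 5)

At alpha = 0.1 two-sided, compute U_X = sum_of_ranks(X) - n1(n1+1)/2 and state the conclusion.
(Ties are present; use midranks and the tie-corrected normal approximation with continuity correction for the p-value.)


Step 1: Combine and sort all 13 observations; assign midranks.
sorted (value, group): (9,X), (10,X), (11,X), (14,X), (23,X), (24,Y), (25,X), (28,X), (29,X), (29,Y), (33,Y), (34,Y), (42,Y)
ranks: 9->1, 10->2, 11->3, 14->4, 23->5, 24->6, 25->7, 28->8, 29->9.5, 29->9.5, 33->11, 34->12, 42->13
Step 2: Rank sum for X: R1 = 1 + 2 + 3 + 4 + 5 + 7 + 8 + 9.5 = 39.5.
Step 3: U_X = R1 - n1(n1+1)/2 = 39.5 - 8*9/2 = 39.5 - 36 = 3.5.
       U_Y = n1*n2 - U_X = 40 - 3.5 = 36.5.
Step 4: Ties are present, so use the tie-corrected normal approximation (with continuity correction) for the p-value.
Step 5: p-value = 0.019007; compare to alpha = 0.1. reject H0.

U_X = 3.5, p = 0.019007, reject H0 at alpha = 0.1.


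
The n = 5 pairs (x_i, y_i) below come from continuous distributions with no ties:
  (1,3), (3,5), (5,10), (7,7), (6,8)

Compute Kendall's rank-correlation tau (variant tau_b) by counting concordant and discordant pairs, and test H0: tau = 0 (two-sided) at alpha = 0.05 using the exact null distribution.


Step 1: Enumerate the 10 unordered pairs (i,j) with i<j and classify each by sign(x_j-x_i) * sign(y_j-y_i).
  (1,2):dx=+2,dy=+2->C; (1,3):dx=+4,dy=+7->C; (1,4):dx=+6,dy=+4->C; (1,5):dx=+5,dy=+5->C
  (2,3):dx=+2,dy=+5->C; (2,4):dx=+4,dy=+2->C; (2,5):dx=+3,dy=+3->C; (3,4):dx=+2,dy=-3->D
  (3,5):dx=+1,dy=-2->D; (4,5):dx=-1,dy=+1->D
Step 2: C = 7, D = 3, total pairs = 10.
Step 3: tau = (C - D)/(n(n-1)/2) = (7 - 3)/10 = 0.400000.
Step 4: Exact two-sided p-value (enumerate n! = 120 permutations of y under H0): p = 0.483333.
Step 5: alpha = 0.05. fail to reject H0.

tau_b = 0.4000 (C=7, D=3), p = 0.483333, fail to reject H0.


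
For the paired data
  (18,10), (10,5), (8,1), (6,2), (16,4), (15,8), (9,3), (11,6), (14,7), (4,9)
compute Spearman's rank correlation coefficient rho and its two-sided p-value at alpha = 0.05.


Step 1: Rank x and y separately (midranks; no ties here).
rank(x): 18->10, 10->5, 8->3, 6->2, 16->9, 15->8, 9->4, 11->6, 14->7, 4->1
rank(y): 10->10, 5->5, 1->1, 2->2, 4->4, 8->8, 3->3, 6->6, 7->7, 9->9
Step 2: d_i = R_x(i) - R_y(i); compute d_i^2.
  (10-10)^2=0, (5-5)^2=0, (3-1)^2=4, (2-2)^2=0, (9-4)^2=25, (8-8)^2=0, (4-3)^2=1, (6-6)^2=0, (7-7)^2=0, (1-9)^2=64
sum(d^2) = 94.
Step 3: rho = 1 - 6*94 / (10*(10^2 - 1)) = 1 - 564/990 = 0.430303.
Step 4: Under H0, t = rho * sqrt((n-2)/(1-rho^2)) = 1.3483 ~ t(8).
Step 5: Two-sided p-value from the t-distribution with 8 df = 0.214492.
Step 6: alpha = 0.05. fail to reject H0.

rho = 0.4303, p = 0.214492, fail to reject H0 at alpha = 0.05.


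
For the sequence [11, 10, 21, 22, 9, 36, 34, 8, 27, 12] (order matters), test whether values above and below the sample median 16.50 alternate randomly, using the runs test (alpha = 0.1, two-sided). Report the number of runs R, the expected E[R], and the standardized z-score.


Step 1: Compute median = 16.50; label A = above, B = below.
Labels in order: BBAABAABAB  (n_A = 5, n_B = 5)
Step 2: Count runs R = 7.
Step 3: Under H0 (random ordering), E[R] = 2*n_A*n_B/(n_A+n_B) + 1 = 2*5*5/10 + 1 = 6.0000.
        Var[R] = 2*n_A*n_B*(2*n_A*n_B - n_A - n_B) / ((n_A+n_B)^2 * (n_A+n_B-1)) = 2000/900 = 2.2222.
        SD[R] = 1.4907.
Step 4: Continuity-corrected z = (R - 0.5 - E[R]) / SD[R] = (7 - 0.5 - 6.0000) / 1.4907 = 0.3354.
Step 5: Two-sided p-value via normal approximation = 2*(1 - Phi(|z|)) = 0.737316.
Step 6: alpha = 0.1. fail to reject H0.

R = 7, z = 0.3354, p = 0.737316, fail to reject H0.
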